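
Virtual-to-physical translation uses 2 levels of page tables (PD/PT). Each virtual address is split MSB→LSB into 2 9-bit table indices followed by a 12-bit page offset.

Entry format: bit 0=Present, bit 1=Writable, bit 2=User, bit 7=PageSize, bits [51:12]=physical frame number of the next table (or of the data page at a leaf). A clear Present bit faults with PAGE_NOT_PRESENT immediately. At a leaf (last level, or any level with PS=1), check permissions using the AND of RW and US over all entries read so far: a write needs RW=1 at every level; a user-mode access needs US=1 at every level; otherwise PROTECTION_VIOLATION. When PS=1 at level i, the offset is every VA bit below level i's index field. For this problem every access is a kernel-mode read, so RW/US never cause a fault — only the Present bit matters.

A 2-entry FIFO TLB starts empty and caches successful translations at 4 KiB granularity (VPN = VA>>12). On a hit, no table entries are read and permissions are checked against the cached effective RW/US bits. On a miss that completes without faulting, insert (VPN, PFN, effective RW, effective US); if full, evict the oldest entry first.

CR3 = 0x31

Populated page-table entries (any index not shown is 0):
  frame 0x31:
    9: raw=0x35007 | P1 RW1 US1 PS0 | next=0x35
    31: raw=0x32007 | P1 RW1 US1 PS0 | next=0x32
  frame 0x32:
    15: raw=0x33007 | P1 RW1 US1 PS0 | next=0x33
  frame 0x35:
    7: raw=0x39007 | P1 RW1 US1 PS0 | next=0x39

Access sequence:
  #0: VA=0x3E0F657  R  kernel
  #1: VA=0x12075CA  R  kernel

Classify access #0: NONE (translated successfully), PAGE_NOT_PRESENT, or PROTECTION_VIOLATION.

Per-access translation:
#0 VA=0x3E0F657 (r,kernel):
  [0] read 0x31 idx=31: raw=0x32007 flags P=1 W=1 U=1 S=0
  [1] read 0x32 idx=15: raw=0x33007 flags P=1 W=1 U=1 S=0
  ⇒ phys 0x33657  [2 reads]
#1 VA=0x12075CA (r,kernel):
  [0] read 0x31 idx=9: raw=0x35007 flags P=1 W=1 U=1 S=0
  [1] read 0x35 idx=7: raw=0x39007 flags P=1 W=1 U=1 S=0
  ⇒ phys 0x395CA  [2 reads]

Access #0 fault: NONE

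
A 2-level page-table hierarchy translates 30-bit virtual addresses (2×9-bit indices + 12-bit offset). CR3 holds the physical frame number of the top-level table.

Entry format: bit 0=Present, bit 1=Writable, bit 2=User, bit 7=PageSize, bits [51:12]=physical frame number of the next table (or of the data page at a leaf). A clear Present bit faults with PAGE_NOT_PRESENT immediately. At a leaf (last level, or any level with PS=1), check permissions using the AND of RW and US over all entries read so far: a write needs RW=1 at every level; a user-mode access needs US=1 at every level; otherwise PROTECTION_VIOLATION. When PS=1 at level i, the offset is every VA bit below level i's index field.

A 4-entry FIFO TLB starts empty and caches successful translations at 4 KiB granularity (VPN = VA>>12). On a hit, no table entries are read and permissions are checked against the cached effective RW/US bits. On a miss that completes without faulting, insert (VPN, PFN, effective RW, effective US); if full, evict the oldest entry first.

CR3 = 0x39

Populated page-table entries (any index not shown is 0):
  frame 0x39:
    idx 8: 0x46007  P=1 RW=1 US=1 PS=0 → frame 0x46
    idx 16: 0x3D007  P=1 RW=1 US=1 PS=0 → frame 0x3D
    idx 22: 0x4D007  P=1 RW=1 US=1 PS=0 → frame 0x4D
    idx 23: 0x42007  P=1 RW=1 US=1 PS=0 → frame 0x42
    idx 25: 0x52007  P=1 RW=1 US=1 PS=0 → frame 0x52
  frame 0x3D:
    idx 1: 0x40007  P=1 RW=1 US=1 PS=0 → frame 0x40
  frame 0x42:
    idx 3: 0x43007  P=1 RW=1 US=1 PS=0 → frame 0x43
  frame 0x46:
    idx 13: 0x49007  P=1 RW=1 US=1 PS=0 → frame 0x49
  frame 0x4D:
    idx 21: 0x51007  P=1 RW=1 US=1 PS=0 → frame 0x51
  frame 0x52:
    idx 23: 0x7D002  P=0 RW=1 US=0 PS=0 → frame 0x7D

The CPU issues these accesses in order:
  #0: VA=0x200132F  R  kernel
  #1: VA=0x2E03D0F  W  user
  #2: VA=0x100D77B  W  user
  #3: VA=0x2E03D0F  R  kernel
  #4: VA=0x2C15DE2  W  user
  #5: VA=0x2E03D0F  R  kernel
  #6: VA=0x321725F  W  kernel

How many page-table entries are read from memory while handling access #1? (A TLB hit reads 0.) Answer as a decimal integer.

Per-access translation:
#0 VA=0x200132F (r,kernel):
  [0] read 0x39 idx=16: raw=0x3D007 flags P=1 W=1 U=1 S=0
  [1] read 0x3D idx=1: raw=0x40007 flags P=1 W=1 U=1 S=0
  ✓ 0x4032F  — 2 lookups
#1 VA=0x2E03D0F (w,user):
  [0] read 0x39 idx=23: raw=0x42007 flags P=1 W=1 U=1 S=0
  [1] read 0x42 idx=3: raw=0x43007 flags P=1 W=1 U=1 S=0
  ✓ 0x43D0F  — 2 lookups
#2 VA=0x100D77B (w,user):
  [0] read 0x39 idx=8: raw=0x46007 flags P=1 W=1 U=1 S=0
  [1] read 0x46 idx=13: raw=0x49007 flags P=1 W=1 U=1 S=0
  ✓ 0x4977B  — 2 lookups
#3 VA=0x2E03D0F (r,kernel):
  TLB hit vpn=0x2E03 → PA=0x43D0F
#4 VA=0x2C15DE2 (w,user):
  [0] read 0x39 idx=22: raw=0x4D007 flags P=1 W=1 U=1 S=0
  [1] read 0x4D idx=21: raw=0x51007 flags P=1 W=1 U=1 S=0
  ✓ 0x51DE2  — 2 lookups
#5 VA=0x2E03D0F (r,kernel):
  TLB hit vpn=0x2E03 → PA=0x43D0F
#6 VA=0x321725F (w,kernel):
  [0] read 0x39 idx=25: raw=0x52007 flags P=1 W=1 U=1 S=0
  [1] read 0x52 idx=23: raw=0x7D002 flags P=0 W=1 U=0 S=0
  ⇒ fault: PAGE_NOT_PRESENT  — 2 lookups

Entries read for #1: 2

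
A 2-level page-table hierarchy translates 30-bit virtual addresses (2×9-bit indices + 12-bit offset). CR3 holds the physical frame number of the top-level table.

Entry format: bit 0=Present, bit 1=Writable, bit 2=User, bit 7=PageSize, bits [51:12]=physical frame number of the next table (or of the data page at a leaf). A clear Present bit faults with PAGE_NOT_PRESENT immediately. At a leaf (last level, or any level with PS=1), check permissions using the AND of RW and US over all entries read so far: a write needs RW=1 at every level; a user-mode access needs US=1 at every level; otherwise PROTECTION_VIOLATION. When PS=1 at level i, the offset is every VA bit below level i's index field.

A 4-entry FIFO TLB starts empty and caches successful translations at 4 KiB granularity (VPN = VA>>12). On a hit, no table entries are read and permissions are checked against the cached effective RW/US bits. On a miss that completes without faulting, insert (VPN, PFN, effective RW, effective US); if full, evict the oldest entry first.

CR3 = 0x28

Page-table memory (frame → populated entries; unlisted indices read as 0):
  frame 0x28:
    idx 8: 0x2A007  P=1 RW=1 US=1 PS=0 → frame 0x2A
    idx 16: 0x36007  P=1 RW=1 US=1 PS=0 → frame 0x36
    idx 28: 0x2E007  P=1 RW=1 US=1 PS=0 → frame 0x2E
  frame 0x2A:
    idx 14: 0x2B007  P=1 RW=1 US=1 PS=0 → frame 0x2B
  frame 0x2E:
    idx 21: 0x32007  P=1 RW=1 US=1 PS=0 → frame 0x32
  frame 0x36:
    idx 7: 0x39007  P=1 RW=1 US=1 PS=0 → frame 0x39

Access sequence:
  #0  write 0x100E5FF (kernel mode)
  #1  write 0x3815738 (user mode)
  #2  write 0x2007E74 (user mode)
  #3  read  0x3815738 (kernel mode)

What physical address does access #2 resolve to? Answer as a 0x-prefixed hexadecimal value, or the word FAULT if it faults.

Trace:
#0 VA=0x100E5FF (w,kernel):
  [0] read 0x28 idx=8: raw=0x2A007 flags P=1 W=1 U=1 S=0
  [1] read 0x2A idx=14: raw=0x2B007 flags P=1 W=1 U=1 S=0
  → PA=0x2B5FF  (2 entries read)
#1 VA=0x3815738 (w,user):
  [0] read 0x28 idx=28: raw=0x2E007 flags P=1 W=1 U=1 S=0
  [1] read 0x2E idx=21: raw=0x32007 flags P=1 W=1 U=1 S=0
  → PA=0x32738  (2 entries read)
#2 VA=0x2007E74 (w,user):
  [0] read 0x28 idx=16: raw=0x36007 flags P=1 W=1 U=1 S=0
  [1] read 0x36 idx=7: raw=0x39007 flags P=1 W=1 U=1 S=0
  → PA=0x39E74  (2 entries read)
#3 VA=0x3815738 (r,kernel):
  TLB hit vpn=0x3815 → PA=0x32738

Access #2 PA: 0x39E74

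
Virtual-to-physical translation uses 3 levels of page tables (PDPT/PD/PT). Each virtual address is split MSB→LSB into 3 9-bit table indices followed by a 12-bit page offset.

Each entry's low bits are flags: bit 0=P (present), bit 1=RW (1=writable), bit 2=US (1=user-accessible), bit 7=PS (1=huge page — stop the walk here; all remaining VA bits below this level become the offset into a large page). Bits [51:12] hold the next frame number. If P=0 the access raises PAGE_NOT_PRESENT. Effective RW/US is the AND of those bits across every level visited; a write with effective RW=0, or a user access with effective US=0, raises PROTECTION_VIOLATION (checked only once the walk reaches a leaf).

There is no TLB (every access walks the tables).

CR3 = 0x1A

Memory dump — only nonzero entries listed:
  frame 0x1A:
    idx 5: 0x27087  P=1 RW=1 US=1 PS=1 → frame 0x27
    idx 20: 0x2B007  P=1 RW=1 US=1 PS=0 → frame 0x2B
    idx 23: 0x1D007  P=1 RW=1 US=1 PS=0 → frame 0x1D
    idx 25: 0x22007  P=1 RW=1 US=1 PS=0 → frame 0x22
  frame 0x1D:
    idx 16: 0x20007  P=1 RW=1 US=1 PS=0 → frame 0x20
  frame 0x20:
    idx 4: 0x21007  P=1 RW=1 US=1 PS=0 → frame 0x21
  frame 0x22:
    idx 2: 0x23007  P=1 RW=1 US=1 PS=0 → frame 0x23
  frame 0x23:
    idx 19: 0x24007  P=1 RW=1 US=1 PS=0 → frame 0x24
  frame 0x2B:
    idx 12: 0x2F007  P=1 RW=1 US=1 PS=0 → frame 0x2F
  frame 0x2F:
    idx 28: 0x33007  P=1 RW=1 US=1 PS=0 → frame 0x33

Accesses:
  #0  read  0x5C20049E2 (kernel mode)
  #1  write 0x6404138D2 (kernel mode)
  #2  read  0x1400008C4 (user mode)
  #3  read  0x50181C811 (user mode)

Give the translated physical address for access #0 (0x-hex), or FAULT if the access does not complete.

Walk each access:
#0 VA=0x5C20049E2 (r,kernel):
  L0 @0x1A[23] → 0x1D007  P=1,RW=1,US=1,PS=0
  L1 @0x1D[16] → 0x20007  P=1,RW=1,US=1,PS=0
  L2 @0x20[4] → 0x21007  P=1,RW=1,US=1,PS=0
  → PA=0x219E2  (3 entries read)
#1 VA=0x6404138D2 (w,kernel):
  L0 @0x1A[25] → 0x22007  P=1,RW=1,US=1,PS=0
  L1 @0x22[2] → 0x23007  P=1,RW=1,US=1,PS=0
  L2 @0x23[19] → 0x24007  P=1,RW=1,US=1,PS=0
  → PA=0x248D2  (3 entries read)
#2 VA=0x1400008C4 (r,user):
  L0 @0x1A[5] → 0x27087  P=1,RW=1,US=1,PS=1
  → PA=0x278C4 (huge @L0)  (1 entries read)
#3 VA=0x50181C811 (r,user):
  L0 @0x1A[20] → 0x2B007  P=1,RW=1,US=1,PS=0
  L1 @0x2B[12] → 0x2F007  P=1,RW=1,US=1,PS=0
  L2 @0x2F[28] → 0x33007  P=1,RW=1,US=1,PS=0
  → PA=0x33811  (3 entries read)

Access #0 PA: 0x219E2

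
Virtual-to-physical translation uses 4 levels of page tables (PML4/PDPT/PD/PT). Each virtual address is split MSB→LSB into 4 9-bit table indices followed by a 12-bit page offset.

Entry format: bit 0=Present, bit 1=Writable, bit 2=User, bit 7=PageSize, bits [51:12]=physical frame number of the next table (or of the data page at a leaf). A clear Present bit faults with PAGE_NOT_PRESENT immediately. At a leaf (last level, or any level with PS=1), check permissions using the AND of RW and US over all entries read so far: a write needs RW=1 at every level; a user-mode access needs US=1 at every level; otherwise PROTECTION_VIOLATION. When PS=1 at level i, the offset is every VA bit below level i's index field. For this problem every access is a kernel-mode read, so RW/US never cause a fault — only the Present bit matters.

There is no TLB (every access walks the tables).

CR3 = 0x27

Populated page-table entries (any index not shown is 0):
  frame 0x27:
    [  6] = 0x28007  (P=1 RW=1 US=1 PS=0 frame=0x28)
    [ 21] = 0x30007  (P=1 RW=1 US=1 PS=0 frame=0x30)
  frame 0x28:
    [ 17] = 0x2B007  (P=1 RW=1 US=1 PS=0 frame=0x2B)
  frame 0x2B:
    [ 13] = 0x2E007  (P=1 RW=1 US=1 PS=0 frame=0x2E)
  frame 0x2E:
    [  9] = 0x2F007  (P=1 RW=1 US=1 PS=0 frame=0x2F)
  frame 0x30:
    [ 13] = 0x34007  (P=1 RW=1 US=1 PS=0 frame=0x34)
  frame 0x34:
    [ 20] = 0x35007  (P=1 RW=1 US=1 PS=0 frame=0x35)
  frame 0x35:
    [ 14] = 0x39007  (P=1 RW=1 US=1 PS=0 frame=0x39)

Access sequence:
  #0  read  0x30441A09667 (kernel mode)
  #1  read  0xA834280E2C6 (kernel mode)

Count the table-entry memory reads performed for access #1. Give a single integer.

Trace:
#0 VA=0x30441A09667 (r,kernel):
  lvl0: tbl 0x27, slot 6 ⇒ 0x28007 (P1/RW1/US1/PS0)
  lvl1: tbl 0x28, slot 17 ⇒ 0x2B007 (P1/RW1/US1/PS0)
  lvl2: tbl 0x2B, slot 13 ⇒ 0x2E007 (P1/RW1/US1/PS0)
  lvl3: tbl 0x2E, slot 9 ⇒ 0x2F007 (P1/RW1/US1/PS0)
  ✓ 0x2F667  — 4 lookups
#1 VA=0xA834280E2C6 (r,kernel):
  lvl0: tbl 0x27, slot 21 ⇒ 0x30007 (P1/RW1/US1/PS0)
  lvl1: tbl 0x30, slot 13 ⇒ 0x34007 (P1/RW1/US1/PS0)
  lvl2: tbl 0x34, slot 20 ⇒ 0x35007 (P1/RW1/US1/PS0)
  lvl3: tbl 0x35, slot 14 ⇒ 0x39007 (P1/RW1/US1/PS0)
  ✓ 0x392C6  — 4 lookups

Entries read for #1: 4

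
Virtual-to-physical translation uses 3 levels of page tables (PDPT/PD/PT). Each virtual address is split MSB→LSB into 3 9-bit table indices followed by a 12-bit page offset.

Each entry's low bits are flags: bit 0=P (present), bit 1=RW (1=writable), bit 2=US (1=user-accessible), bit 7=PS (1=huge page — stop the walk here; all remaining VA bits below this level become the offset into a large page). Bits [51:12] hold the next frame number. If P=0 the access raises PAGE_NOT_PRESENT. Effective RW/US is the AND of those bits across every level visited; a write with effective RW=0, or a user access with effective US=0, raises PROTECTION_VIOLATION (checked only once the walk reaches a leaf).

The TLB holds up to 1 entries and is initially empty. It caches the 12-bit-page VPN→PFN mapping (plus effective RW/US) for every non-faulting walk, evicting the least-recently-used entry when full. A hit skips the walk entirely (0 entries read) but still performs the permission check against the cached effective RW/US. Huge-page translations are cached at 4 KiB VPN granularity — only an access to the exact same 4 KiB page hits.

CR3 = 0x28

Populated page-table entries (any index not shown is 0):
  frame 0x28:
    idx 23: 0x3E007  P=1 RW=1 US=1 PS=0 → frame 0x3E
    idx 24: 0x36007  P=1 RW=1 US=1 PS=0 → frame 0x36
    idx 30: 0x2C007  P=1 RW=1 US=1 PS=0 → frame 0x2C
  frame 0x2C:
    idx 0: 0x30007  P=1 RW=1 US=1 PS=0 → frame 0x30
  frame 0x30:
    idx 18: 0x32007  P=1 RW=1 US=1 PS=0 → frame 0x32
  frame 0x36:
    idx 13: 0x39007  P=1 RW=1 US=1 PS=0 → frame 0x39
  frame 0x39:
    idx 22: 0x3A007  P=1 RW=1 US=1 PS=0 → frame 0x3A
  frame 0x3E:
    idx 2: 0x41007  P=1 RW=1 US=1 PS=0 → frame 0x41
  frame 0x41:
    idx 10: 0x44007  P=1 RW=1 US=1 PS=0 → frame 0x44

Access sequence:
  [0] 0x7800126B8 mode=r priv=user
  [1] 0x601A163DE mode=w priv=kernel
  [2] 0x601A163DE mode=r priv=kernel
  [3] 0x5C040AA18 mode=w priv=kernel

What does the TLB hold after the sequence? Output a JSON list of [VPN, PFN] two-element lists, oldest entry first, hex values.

Walk each access:
#0 VA=0x7800126B8 (r,user):
  lvl0: tbl 0x28, slot 30 ⇒ 0x2C007 (P1/RW1/US1/PS0)
  lvl1: tbl 0x2C, slot 0 ⇒ 0x30007 (P1/RW1/US1/PS0)
  lvl2: tbl 0x30, slot 18 ⇒ 0x32007 (P1/RW1/US1/PS0)
  ⇒ phys 0x326B8  [3 reads]
#1 VA=0x601A163DE (w,kernel):
  lvl0: tbl 0x28, slot 24 ⇒ 0x36007 (P1/RW1/US1/PS0)
  lvl1: tbl 0x36, slot 13 ⇒ 0x39007 (P1/RW1/US1/PS0)
  lvl2: tbl 0x39, slot 22 ⇒ 0x3A007 (P1/RW1/US1/PS0)
  ⇒ phys 0x3A3DE  [3 reads]
#2 VA=0x601A163DE (r,kernel):
  TLB hit vpn=0x601A16 → PA=0x3A3DE
#3 VA=0x5C040AA18 (w,kernel):
  lvl0: tbl 0x28, slot 23 ⇒ 0x3E007 (P1/RW1/US1/PS0)
  lvl1: tbl 0x3E, slot 2 ⇒ 0x41007 (P1/RW1/US1/PS0)
  lvl2: tbl 0x41, slot 10 ⇒ 0x44007 (P1/RW1/US1/PS0)
  ⇒ phys 0x44A18  [3 reads]

TLB: [["0x5C040A", "0x44"]]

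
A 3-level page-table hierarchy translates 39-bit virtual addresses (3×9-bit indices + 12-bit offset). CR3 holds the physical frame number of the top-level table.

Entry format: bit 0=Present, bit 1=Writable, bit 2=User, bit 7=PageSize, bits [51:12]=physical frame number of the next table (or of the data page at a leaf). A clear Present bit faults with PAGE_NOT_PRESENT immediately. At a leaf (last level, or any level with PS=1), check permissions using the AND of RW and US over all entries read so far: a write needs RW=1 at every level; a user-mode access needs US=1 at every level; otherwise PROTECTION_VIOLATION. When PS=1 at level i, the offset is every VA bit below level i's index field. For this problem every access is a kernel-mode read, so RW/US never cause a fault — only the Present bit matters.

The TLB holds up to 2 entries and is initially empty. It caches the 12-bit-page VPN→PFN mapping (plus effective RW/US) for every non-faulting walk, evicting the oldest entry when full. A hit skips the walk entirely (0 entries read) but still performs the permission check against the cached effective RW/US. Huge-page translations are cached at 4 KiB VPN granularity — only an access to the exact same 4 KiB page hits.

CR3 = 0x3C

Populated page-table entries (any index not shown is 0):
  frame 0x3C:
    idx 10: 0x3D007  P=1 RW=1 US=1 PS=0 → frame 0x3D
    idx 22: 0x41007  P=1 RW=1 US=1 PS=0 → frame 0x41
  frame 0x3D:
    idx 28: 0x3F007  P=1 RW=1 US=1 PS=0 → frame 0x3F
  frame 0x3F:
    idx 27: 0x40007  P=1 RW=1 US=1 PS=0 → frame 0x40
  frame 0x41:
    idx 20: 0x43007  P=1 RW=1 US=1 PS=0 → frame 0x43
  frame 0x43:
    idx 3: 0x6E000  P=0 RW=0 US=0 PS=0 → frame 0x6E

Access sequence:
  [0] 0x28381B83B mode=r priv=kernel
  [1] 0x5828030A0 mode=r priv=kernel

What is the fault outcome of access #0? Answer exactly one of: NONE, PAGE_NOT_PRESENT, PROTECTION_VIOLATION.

Walk each access:
#0 VA=0x28381B83B (r,kernel):
  lvl0: tbl 0x3C, slot 10 ⇒ 0x3D007 (P1/RW1/US1/PS0)
  lvl1: tbl 0x3D, slot 28 ⇒ 0x3F007 (P1/RW1/US1/PS0)
  lvl2: tbl 0x3F, slot 27 ⇒ 0x40007 (P1/RW1/US1/PS0)
  ✓ 0x4083B  — 3 lookups
#1 VA=0x5828030A0 (r,kernel):
  lvl0: tbl 0x3C, slot 22 ⇒ 0x41007 (P1/RW1/US1/PS0)
  lvl1: tbl 0x41, slot 20 ⇒ 0x43007 (P1/RW1/US1/PS0)
  lvl2: tbl 0x43, slot 3 ⇒ 0x6E000 (P0/RW0/US0/PS0)
  → PAGE_NOT_PRESENT  (3 entries read)

Access #0 fault: NONE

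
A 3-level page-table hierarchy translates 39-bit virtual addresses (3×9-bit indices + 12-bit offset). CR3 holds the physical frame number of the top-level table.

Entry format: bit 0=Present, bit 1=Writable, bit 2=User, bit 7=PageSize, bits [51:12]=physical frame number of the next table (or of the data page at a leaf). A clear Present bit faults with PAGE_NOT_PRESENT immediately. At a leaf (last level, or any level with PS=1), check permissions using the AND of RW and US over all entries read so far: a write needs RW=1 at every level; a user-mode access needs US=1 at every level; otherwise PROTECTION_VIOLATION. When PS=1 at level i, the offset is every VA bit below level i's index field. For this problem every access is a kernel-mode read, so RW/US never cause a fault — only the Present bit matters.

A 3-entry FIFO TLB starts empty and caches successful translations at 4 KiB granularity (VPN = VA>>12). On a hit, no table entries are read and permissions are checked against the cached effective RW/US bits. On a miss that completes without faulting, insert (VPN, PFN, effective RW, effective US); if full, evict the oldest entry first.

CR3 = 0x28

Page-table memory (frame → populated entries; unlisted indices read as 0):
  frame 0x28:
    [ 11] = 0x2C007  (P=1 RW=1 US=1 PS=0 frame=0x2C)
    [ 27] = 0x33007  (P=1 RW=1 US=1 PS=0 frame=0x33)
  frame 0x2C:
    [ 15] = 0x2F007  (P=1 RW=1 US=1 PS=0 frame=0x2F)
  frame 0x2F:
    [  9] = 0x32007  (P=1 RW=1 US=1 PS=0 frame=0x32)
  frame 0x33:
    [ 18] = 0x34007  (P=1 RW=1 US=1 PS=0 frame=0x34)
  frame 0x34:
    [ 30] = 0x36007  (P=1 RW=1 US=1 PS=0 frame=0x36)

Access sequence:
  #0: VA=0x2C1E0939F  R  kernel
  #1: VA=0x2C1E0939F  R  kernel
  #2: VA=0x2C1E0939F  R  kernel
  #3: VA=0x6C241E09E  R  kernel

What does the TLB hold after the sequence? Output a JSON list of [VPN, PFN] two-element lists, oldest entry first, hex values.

Walk each access:
#0 VA=0x2C1E0939F (r,kernel):
  lvl0: tbl 0x28, slot 11 ⇒ 0x2C007 (P1/RW1/US1/PS0)
  lvl1: tbl 0x2C, slot 15 ⇒ 0x2F007 (P1/RW1/US1/PS0)
  lvl2: tbl 0x2F, slot 9 ⇒ 0x32007 (P1/RW1/US1/PS0)
  ⇒ phys 0x3239F  [3 reads]
#1 VA=0x2C1E0939F (r,kernel):
  TLB hit vpn=0x2C1E09 → PA=0x3239F
#2 VA=0x2C1E0939F (r,kernel):
  TLB hit vpn=0x2C1E09 → PA=0x3239F
#3 VA=0x6C241E09E (r,kernel):
  lvl0: tbl 0x28, slot 27 ⇒ 0x33007 (P1/RW1/US1/PS0)
  lvl1: tbl 0x33, slot 18 ⇒ 0x34007 (P1/RW1/US1/PS0)
  lvl2: tbl 0x34, slot 30 ⇒ 0x36007 (P1/RW1/US1/PS0)
  ⇒ phys 0x3609E  [3 reads]

TLB: [["0x2C1E09", "0x32"], ["0x6C241E", "0x36"]]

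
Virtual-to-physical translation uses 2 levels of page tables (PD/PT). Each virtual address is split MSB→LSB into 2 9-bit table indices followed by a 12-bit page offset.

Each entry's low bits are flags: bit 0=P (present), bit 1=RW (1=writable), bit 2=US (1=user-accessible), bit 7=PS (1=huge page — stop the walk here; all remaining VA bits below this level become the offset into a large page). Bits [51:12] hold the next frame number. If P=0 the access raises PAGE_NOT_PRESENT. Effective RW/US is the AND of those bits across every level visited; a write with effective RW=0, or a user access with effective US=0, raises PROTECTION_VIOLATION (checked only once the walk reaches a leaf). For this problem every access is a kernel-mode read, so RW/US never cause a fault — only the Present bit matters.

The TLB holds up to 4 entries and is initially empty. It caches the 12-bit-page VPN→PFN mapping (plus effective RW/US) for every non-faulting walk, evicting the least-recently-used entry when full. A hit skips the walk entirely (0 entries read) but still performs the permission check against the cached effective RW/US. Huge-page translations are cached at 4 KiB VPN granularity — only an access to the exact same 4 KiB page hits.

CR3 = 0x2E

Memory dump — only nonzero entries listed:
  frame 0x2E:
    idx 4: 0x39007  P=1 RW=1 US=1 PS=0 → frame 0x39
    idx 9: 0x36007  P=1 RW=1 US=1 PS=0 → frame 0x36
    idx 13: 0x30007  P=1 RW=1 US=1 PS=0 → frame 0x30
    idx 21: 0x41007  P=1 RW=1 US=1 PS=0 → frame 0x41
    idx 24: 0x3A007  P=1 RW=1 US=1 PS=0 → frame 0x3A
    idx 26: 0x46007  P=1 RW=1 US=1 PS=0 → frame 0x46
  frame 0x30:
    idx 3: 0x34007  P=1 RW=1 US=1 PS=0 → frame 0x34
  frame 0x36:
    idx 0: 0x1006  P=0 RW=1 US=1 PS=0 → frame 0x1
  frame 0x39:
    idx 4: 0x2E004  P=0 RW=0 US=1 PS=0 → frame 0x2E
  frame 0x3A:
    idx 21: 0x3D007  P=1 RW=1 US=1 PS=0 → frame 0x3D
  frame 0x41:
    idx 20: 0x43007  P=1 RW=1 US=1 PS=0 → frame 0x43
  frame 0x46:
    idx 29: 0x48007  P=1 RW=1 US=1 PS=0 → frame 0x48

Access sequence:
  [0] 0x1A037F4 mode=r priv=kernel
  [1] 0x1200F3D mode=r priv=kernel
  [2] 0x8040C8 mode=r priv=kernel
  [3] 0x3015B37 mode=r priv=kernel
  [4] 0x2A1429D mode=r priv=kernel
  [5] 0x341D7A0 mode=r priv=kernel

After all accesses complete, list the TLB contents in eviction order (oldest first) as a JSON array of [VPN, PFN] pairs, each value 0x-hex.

Walk each access:
#0 VA=0x1A037F4 (r,kernel):
  L0: frame=0x2E idx=13 entry=0x30007 [P=1 RW=1 US=1 PS=0]
  L1: frame=0x30 idx=3 entry=0x34007 [P=1 RW=1 US=1 PS=0]
  ⇒ phys 0x347F4  [2 reads]
#1 VA=0x1200F3D (r,kernel):
  L0: frame=0x2E idx=9 entry=0x36007 [P=1 RW=1 US=1 PS=0]
  L1: frame=0x36 idx=0 entry=0x1006 [P=0 RW=1 US=1 PS=0]
  → PAGE_NOT_PRESENT  (2 entries read)
#2 VA=0x8040C8 (r,kernel):
  L0: frame=0x2E idx=4 entry=0x39007 [P=1 RW=1 US=1 PS=0]
  L1: frame=0x39 idx=4 entry=0x2E004 [P=0 RW=0 US=1 PS=0]
  → PAGE_NOT_PRESENT  (2 entries read)
#3 VA=0x3015B37 (r,kernel):
  L0: frame=0x2E idx=24 entry=0x3A007 [P=1 RW=1 US=1 PS=0]
  L1: frame=0x3A idx=21 entry=0x3D007 [P=1 RW=1 US=1 PS=0]
  ⇒ phys 0x3DB37  [2 reads]
#4 VA=0x2A1429D (r,kernel):
  L0: frame=0x2E idx=21 entry=0x41007 [P=1 RW=1 US=1 PS=0]
  L1: frame=0x41 idx=20 entry=0x43007 [P=1 RW=1 US=1 PS=0]
  ⇒ phys 0x4329D  [2 reads]
#5 VA=0x341D7A0 (r,kernel):
  L0: frame=0x2E idx=26 entry=0x46007 [P=1 RW=1 US=1 PS=0]
  L1: frame=0x46 idx=29 entry=0x48007 [P=1 RW=1 US=1 PS=0]
  ⇒ phys 0x487A0  [2 reads]

TLB: [["0x1A03", "0x34"], ["0x3015", "0x3D"], ["0x2A14", "0x43"], ["0x341D", "0x48"]]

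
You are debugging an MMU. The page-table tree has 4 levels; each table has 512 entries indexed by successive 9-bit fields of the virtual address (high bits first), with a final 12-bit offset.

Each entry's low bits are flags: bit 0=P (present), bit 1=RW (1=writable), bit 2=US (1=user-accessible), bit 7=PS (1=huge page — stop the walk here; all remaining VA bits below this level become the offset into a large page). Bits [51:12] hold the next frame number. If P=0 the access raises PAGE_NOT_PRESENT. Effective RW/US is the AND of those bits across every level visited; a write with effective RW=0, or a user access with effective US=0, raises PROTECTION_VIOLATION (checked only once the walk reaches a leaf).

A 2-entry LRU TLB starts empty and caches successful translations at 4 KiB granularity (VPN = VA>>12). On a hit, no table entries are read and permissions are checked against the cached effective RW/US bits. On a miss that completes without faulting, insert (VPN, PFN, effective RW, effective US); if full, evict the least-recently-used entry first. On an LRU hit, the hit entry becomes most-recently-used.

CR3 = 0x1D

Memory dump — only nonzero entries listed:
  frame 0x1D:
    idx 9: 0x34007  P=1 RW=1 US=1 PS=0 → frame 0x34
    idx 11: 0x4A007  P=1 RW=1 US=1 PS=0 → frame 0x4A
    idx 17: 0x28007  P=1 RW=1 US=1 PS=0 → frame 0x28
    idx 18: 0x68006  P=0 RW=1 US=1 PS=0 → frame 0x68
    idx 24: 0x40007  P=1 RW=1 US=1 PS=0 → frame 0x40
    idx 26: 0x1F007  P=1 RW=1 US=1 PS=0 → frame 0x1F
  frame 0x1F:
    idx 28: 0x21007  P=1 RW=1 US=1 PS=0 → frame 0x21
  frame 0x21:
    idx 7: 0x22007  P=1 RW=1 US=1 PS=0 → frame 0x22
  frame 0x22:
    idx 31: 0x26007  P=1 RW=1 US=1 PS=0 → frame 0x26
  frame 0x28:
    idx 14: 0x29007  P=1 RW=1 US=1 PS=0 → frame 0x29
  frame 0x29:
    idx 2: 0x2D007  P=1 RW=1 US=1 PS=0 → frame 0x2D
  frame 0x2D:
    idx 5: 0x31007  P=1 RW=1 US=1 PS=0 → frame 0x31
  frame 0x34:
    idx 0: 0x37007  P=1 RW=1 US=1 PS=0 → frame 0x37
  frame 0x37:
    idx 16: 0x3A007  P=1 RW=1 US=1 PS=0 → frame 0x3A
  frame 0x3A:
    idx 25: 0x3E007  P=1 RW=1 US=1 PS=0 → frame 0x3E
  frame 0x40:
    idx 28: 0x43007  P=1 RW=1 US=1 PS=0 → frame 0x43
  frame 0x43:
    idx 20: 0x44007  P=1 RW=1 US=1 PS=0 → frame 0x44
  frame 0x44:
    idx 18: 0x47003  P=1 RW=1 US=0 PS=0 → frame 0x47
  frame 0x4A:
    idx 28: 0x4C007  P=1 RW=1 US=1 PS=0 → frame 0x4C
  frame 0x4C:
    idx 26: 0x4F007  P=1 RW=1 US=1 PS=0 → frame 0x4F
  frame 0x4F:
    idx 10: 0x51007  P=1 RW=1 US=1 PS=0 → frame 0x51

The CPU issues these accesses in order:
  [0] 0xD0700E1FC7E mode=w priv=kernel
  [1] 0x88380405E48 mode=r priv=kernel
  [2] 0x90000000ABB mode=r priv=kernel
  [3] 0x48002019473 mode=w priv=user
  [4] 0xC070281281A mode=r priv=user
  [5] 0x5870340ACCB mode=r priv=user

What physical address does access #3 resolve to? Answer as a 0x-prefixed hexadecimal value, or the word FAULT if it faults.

Walk each access:
#0 VA=0xD0700E1FC7E (w,kernel):
  lvl0: tbl 0x1D, slot 26 ⇒ 0x1F007 (P1/RW1/US1/PS0)
  lvl1: tbl 0x1F, slot 28 ⇒ 0x21007 (P1/RW1/US1/PS0)
  lvl2: tbl 0x21, slot 7 ⇒ 0x22007 (P1/RW1/US1/PS0)
  lvl3: tbl 0x22, slot 31 ⇒ 0x26007 (P1/RW1/US1/PS0)
  ✓ 0x26C7E  — 4 lookups
#1 VA=0x88380405E48 (r,kernel):
  lvl0: tbl 0x1D, slot 17 ⇒ 0x28007 (P1/RW1/US1/PS0)
  lvl1: tbl 0x28, slot 14 ⇒ 0x29007 (P1/RW1/US1/PS0)
  lvl2: tbl 0x29, slot 2 ⇒ 0x2D007 (P1/RW1/US1/PS0)
  lvl3: tbl 0x2D, slot 5 ⇒ 0x31007 (P1/RW1/US1/PS0)
  ✓ 0x31E48  — 4 lookups
#2 VA=0x90000000ABB (r,kernel):
  lvl0: tbl 0x1D, slot 18 ⇒ 0x68006 (P0/RW1/US1/PS0)
  → PAGE_NOT_PRESENT  (1 entries read)
#3 VA=0x48002019473 (w,user):
  lvl0: tbl 0x1D, slot 9 ⇒ 0x34007 (P1/RW1/US1/PS0)
  lvl1: tbl 0x34, slot 0 ⇒ 0x37007 (P1/RW1/US1/PS0)
  lvl2: tbl 0x37, slot 16 ⇒ 0x3A007 (P1/RW1/US1/PS0)
  lvl3: tbl 0x3A, slot 25 ⇒ 0x3E007 (P1/RW1/US1/PS0)
  ✓ 0x3E473  — 4 lookups
#4 VA=0xC070281281A (r,user):
  lvl0: tbl 0x1D, slot 24 ⇒ 0x40007 (P1/RW1/US1/PS0)
  lvl1: tbl 0x40, slot 28 ⇒ 0x43007 (P1/RW1/US1/PS0)
  lvl2: tbl 0x43, slot 20 ⇒ 0x44007 (P1/RW1/US1/PS0)
  lvl3: tbl 0x44, slot 18 ⇒ 0x47003 (P1/RW1/US0/PS0)
  → PROTECTION_VIOLATION  (4 entries read)
#5 VA=0x5870340ACCB (r,user):
  lvl0: tbl 0x1D, slot 11 ⇒ 0x4A007 (P1/RW1/US1/PS0)
  lvl1: tbl 0x4A, slot 28 ⇒ 0x4C007 (P1/RW1/US1/PS0)
  lvl2: tbl 0x4C, slot 26 ⇒ 0x4F007 (P1/RW1/US1/PS0)
  lvl3: tbl 0x4F, slot 10 ⇒ 0x51007 (P1/RW1/US1/PS0)
  ✓ 0x51CCB  — 4 lookups

Access #3 PA: 0x3E473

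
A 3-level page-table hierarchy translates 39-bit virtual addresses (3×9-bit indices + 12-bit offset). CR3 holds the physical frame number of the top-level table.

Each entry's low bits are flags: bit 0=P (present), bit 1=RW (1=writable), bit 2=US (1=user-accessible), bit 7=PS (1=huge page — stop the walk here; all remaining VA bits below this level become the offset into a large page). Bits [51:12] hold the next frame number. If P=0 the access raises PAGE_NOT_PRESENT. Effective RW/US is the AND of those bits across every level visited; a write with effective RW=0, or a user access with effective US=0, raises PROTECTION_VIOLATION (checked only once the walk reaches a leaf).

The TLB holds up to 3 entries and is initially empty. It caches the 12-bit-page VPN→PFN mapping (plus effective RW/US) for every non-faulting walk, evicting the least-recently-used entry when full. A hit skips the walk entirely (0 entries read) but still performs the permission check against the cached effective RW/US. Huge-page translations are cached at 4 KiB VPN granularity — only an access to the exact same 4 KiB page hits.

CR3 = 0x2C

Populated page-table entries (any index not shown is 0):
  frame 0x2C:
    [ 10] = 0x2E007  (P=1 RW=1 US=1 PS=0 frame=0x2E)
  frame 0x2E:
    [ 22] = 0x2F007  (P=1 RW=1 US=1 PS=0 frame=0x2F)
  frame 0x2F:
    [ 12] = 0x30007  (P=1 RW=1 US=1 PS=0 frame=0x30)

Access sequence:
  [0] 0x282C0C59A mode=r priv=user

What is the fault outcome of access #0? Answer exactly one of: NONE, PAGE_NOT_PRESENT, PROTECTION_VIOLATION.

Walk each access:
#0 VA=0x282C0C59A (r,user):
  lvl0: tbl 0x2C, slot 10 ⇒ 0x2E007 (P1/RW1/US1/PS0)
  lvl1: tbl 0x2E, slot 22 ⇒ 0x2F007 (P1/RW1/US1/PS0)
  lvl2: tbl 0x2F, slot 12 ⇒ 0x30007 (P1/RW1/US1/PS0)
  ⇒ phys 0x3059A  [3 reads]

Access #0 fault: NONE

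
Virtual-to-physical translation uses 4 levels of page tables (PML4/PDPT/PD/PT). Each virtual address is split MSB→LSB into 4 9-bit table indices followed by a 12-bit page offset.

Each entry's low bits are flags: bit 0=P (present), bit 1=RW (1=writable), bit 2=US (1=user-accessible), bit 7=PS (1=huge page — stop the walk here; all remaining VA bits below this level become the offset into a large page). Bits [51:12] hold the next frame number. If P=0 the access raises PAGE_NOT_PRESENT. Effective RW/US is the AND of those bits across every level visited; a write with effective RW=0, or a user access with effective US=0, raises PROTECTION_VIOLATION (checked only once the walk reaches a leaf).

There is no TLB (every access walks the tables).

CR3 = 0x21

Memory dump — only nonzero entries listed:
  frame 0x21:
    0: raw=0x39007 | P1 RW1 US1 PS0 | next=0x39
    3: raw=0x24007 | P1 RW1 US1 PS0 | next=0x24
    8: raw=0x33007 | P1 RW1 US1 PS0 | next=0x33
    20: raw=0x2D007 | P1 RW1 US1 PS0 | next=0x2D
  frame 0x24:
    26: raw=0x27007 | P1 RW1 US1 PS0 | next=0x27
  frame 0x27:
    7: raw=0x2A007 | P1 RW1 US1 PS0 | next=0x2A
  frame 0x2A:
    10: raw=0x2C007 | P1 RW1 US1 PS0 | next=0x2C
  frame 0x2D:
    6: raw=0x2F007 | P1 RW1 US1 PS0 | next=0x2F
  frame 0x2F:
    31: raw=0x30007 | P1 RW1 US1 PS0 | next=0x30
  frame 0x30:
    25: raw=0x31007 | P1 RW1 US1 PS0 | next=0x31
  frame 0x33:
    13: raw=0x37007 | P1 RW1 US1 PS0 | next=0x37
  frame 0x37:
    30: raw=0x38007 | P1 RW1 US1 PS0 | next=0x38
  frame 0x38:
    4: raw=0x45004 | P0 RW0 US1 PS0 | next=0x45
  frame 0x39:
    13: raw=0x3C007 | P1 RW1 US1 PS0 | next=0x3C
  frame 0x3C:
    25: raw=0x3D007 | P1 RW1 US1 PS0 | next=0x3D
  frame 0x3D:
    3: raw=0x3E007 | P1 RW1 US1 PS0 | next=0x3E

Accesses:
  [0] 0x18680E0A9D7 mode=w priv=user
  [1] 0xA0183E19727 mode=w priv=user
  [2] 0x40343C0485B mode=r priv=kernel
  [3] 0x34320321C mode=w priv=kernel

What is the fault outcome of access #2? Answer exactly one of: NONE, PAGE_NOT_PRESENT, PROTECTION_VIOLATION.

Walk each access:
#0 VA=0x18680E0A9D7 (w,user):
  L0 @0x21[3] → 0x24007  P=1,RW=1,US=1,PS=0
  L1 @0x24[26] → 0x27007  P=1,RW=1,US=1,PS=0
  L2 @0x27[7] → 0x2A007  P=1,RW=1,US=1,PS=0
  L3 @0x2A[10] → 0x2C007  P=1,RW=1,US=1,PS=0
  → PA=0x2C9D7  (4 entries read)
#1 VA=0xA0183E19727 (w,user):
  L0 @0x21[20] → 0x2D007  P=1,RW=1,US=1,PS=0
  L1 @0x2D[6] → 0x2F007  P=1,RW=1,US=1,PS=0
  L2 @0x2F[31] → 0x30007  P=1,RW=1,US=1,PS=0
  L3 @0x30[25] → 0x31007  P=1,RW=1,US=1,PS=0
  → PA=0x31727  (4 entries read)
#2 VA=0x40343C0485B (r,kernel):
  L0 @0x21[8] → 0x33007  P=1,RW=1,US=1,PS=0
  L1 @0x33[13] → 0x37007  P=1,RW=1,US=1,PS=0
  L2 @0x37[30] → 0x38007  P=1,RW=1,US=1,PS=0
  L3 @0x38[4] → 0x45004  P=0,RW=0,US=1,PS=0
  → PAGE_NOT_PRESENT  (4 entries read)
#3 VA=0x34320321C (w,kernel):
  L0 @0x21[0] → 0x39007  P=1,RW=1,US=1,PS=0
  L1 @0x39[13] → 0x3C007  P=1,RW=1,US=1,PS=0
  L2 @0x3C[25] → 0x3D007  P=1,RW=1,US=1,PS=0
  L3 @0x3D[3] → 0x3E007  P=1,RW=1,US=1,PS=0
  → PA=0x3E21C  (4 entries read)

Access #2 fault: PAGE_NOT_PRESENT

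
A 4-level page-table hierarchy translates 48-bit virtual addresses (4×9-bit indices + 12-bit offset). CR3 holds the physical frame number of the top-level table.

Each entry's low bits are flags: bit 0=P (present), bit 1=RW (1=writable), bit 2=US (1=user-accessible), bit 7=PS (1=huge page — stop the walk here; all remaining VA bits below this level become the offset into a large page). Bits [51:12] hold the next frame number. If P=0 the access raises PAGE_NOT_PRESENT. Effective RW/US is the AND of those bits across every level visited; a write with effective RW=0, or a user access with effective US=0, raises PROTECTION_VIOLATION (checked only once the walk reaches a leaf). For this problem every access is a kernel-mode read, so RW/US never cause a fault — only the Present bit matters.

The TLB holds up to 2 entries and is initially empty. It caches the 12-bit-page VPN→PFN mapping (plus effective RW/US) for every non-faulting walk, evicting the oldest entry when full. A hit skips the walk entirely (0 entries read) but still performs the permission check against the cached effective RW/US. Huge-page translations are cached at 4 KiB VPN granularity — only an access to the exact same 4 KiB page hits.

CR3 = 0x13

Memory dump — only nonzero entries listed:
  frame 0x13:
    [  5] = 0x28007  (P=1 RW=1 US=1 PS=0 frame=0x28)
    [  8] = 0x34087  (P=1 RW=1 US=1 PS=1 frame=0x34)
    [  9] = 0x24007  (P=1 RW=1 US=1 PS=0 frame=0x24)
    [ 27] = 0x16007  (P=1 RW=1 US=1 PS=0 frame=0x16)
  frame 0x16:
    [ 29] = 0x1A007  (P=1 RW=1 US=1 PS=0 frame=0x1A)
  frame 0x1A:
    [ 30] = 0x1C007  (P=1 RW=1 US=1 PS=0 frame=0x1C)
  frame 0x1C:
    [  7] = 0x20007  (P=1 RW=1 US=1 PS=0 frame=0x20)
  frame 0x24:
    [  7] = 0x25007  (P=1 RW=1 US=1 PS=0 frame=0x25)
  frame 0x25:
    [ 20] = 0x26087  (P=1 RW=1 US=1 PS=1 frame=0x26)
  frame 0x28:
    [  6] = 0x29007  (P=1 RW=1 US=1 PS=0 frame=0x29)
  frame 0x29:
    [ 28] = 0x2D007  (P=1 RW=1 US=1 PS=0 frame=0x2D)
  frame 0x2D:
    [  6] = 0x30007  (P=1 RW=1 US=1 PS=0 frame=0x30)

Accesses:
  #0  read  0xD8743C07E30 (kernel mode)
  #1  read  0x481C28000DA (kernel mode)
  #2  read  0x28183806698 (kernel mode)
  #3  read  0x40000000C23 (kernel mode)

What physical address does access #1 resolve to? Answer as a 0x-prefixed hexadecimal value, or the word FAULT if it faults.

Trace:
#0 VA=0xD8743C07E30 (r,kernel):
  lvl0: tbl 0x13, slot 27 ⇒ 0x16007 (P1/RW1/US1/PS0)
  lvl1: tbl 0x16, slot 29 ⇒ 0x1A007 (P1/RW1/US1/PS0)
  lvl2: tbl 0x1A, slot 30 ⇒ 0x1C007 (P1/RW1/US1/PS0)
  lvl3: tbl 0x1C, slot 7 ⇒ 0x20007 (P1/RW1/US1/PS0)
  ✓ 0x20E30  — 4 lookups
#1 VA=0x481C28000DA (r,kernel):
  lvl0: tbl 0x13, slot 9 ⇒ 0x24007 (P1/RW1/US1/PS0)
  lvl1: tbl 0x24, slot 7 ⇒ 0x25007 (P1/RW1/US1/PS0)
  lvl2: tbl 0x25, slot 20 ⇒ 0x26087 (P1/RW1/US1/PS1)
  ✓ 0x260DA (huge @L2)  — 3 lookups
#2 VA=0x28183806698 (r,kernel):
  lvl0: tbl 0x13, slot 5 ⇒ 0x28007 (P1/RW1/US1/PS0)
  lvl1: tbl 0x28, slot 6 ⇒ 0x29007 (P1/RW1/US1/PS0)
  lvl2: tbl 0x29, slot 28 ⇒ 0x2D007 (P1/RW1/US1/PS0)
  lvl3: tbl 0x2D, slot 6 ⇒ 0x30007 (P1/RW1/US1/PS0)
  ✓ 0x30698  — 4 lookups
#3 VA=0x40000000C23 (r,kernel):
  lvl0: tbl 0x13, slot 8 ⇒ 0x34087 (P1/RW1/US1/PS1)
  ✓ 0x34C23 (huge @L0)  — 1 lookups

Access #1 PA: 0x260DA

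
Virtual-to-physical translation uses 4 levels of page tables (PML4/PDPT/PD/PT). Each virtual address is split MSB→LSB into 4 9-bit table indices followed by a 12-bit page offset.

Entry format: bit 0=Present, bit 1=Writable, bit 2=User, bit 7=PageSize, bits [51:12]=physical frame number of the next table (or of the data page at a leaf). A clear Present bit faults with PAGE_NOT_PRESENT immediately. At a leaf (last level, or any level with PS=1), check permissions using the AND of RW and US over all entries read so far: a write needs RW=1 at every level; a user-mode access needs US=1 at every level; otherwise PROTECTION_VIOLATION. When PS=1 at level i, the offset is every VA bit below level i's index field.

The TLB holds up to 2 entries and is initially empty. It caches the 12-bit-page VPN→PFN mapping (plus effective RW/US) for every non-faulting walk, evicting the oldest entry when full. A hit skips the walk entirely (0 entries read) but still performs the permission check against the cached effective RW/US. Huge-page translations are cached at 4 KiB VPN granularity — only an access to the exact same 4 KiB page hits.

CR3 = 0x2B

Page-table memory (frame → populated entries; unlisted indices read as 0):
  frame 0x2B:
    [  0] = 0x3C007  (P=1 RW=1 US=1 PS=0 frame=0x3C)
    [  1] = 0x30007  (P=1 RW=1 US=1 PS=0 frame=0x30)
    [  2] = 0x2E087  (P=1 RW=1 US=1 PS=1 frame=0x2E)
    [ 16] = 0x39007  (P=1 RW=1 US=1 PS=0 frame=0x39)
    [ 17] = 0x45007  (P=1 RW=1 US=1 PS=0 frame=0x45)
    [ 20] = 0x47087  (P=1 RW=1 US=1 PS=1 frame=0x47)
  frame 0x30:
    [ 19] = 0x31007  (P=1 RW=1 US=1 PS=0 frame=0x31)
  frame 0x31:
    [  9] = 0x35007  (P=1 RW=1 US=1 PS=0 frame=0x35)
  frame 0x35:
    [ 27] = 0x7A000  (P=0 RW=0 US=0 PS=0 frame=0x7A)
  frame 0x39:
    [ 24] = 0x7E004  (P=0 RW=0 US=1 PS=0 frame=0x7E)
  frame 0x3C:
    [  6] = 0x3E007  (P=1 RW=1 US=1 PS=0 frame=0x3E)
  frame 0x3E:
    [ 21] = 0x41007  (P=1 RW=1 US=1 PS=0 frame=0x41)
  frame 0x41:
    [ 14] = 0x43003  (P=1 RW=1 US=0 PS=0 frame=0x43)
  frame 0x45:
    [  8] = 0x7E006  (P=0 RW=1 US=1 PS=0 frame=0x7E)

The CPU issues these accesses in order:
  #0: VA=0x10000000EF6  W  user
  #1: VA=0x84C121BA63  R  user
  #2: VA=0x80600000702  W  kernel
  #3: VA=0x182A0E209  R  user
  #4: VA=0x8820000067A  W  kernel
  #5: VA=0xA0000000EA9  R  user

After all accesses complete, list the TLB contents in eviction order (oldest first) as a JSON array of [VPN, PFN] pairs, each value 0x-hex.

Trace:
#0 VA=0x10000000EF6 (w,user):
  L0 @0x2B[2] → 0x2E087  P=1,RW=1,US=1,PS=1
  ✓ 0x2EEF6 (huge @L0)  — 1 lookups
#1 VA=0x84C121BA63 (r,user):
  L0 @0x2B[1] → 0x30007  P=1,RW=1,US=1,PS=0
  L1 @0x30[19] → 0x31007  P=1,RW=1,US=1,PS=0
  L2 @0x31[9] → 0x35007  P=1,RW=1,US=1,PS=0
  L3 @0x35[27] → 0x7A000  P=0,RW=0,US=0,PS=0
  ✗ PAGE_NOT_PRESENT  [4 reads]
#2 VA=0x80600000702 (w,kernel):
  L0 @0x2B[16] → 0x39007  P=1,RW=1,US=1,PS=0
  L1 @0x39[24] → 0x7E004  P=0,RW=0,US=1,PS=0
  ✗ PAGE_NOT_PRESENT  [2 reads]
#3 VA=0x182A0E209 (r,user):
  L0 @0x2B[0] → 0x3C007  P=1,RW=1,US=1,PS=0
  L1 @0x3C[6] → 0x3E007  P=1,RW=1,US=1,PS=0
  L2 @0x3E[21] → 0x41007  P=1,RW=1,US=1,PS=0
  L3 @0x41[14] → 0x43003  P=1,RW=1,US=0,PS=0
  ✗ PROTECTION_VIOLATION  [4 reads]
#4 VA=0x8820000067A (w,kernel):
  L0 @0x2B[17] → 0x45007  P=1,RW=1,US=1,PS=0
  L1 @0x45[8] → 0x7E006  P=0,RW=1,US=1,PS=0
  ✗ PAGE_NOT_PRESENT  [2 reads]
#5 VA=0xA0000000EA9 (r,user):
  L0 @0x2B[20] → 0x47087  P=1,RW=1,US=1,PS=1
  ✓ 0x47EA9 (huge @L0)  — 1 lookups

TLB: [["0x10000000", "0x2E"], ["0xA0000000", "0x47"]]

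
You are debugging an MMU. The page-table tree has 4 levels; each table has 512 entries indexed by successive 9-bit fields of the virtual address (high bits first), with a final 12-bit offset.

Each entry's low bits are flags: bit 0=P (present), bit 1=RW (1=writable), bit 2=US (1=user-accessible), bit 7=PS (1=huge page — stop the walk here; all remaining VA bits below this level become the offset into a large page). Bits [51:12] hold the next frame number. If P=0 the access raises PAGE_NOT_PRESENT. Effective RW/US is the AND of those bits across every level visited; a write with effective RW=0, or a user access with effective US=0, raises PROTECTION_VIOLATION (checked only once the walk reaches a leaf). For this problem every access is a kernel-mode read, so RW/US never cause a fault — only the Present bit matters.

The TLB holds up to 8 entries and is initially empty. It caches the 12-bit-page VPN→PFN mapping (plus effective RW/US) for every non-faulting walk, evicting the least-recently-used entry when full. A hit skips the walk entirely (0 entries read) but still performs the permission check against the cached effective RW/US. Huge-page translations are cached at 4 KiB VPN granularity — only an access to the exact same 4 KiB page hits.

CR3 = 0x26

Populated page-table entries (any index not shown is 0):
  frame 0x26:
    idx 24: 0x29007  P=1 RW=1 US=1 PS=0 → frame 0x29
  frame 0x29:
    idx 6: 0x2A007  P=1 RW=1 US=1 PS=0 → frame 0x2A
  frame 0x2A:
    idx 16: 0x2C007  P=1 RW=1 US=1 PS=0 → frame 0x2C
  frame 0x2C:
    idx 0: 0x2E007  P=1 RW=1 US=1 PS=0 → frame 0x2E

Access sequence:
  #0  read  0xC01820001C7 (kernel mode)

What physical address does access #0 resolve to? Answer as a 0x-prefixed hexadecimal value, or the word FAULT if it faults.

Per-access translation:
#0 VA=0xC01820001C7 (r,kernel):
  lvl0: tbl 0x26, slot 24 ⇒ 0x29007 (P1/RW1/US1/PS0)
  lvl1: tbl 0x29, slot 6 ⇒ 0x2A007 (P1/RW1/US1/PS0)
  lvl2: tbl 0x2A, slot 16 ⇒ 0x2C007 (P1/RW1/US1/PS0)
  lvl3: tbl 0x2C, slot 0 ⇒ 0x2E007 (P1/RW1/US1/PS0)
  ✓ 0x2E1C7  — 4 lookups

Access #0 PA: 0x2E1C7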